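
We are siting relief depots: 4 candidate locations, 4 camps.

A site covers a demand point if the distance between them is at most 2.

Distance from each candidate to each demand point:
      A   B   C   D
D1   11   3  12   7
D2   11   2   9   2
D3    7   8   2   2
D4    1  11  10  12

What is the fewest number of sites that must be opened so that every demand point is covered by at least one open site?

Coverage sets (demand points within 2 of each site):
  D1: {}
  D2: {B, D}
  D3: {C, D}
  D4: {A}
No 2 sites suffice: every size-2 union leaves at least one demand point uncovered.
But {D2, D3, D4} covers everything, so the minimum is 3.

3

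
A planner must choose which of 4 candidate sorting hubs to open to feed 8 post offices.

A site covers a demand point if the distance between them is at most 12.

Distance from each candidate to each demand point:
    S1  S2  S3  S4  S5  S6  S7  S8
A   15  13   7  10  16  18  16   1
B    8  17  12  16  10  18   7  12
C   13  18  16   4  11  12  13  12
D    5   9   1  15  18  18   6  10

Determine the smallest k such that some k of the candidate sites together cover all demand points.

Coverage sets (demand points within 12 of each site):
  A: {S3, S4, S8}
  B: {S1, S3, S5, S7, S8}
  C: {S4, S5, S6, S8}
  D: {S1, S2, S3, S7, S8}
No single site covers all 8 demand points.
But {C, D} covers everything, so the minimum is 2.

2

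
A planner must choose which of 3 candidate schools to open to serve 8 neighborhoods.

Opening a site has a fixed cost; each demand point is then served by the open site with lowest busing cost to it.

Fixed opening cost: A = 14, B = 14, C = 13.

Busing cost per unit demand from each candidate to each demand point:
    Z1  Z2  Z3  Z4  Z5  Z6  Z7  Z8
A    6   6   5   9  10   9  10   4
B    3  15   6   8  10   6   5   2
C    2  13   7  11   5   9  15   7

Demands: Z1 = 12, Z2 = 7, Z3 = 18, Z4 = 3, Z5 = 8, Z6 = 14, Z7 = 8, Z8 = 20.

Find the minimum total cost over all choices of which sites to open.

Open {A, B, C}: assign each demand point to its cheapest open site.
  Z1→C 12×2=24, Z2→A 7×6=42, Z3→A 18×5=90, Z4→B 3×8=24, Z5→C 8×5=40, Z6→B 14×6=84, Z7→B 8×5=40, Z8→B 20×2=40
  busing cost 384, fixed 41 → total 425.
Compare {A, B}: busing cost 436 + fixed 28 = 464.
Compare {B, C}: busing cost 451 + fixed 27 = 478.
Compare {B}: busing cost 517 + fixed 14 = 531.
All other subsets cost ≥ 464. Minimum total cost: 425.

425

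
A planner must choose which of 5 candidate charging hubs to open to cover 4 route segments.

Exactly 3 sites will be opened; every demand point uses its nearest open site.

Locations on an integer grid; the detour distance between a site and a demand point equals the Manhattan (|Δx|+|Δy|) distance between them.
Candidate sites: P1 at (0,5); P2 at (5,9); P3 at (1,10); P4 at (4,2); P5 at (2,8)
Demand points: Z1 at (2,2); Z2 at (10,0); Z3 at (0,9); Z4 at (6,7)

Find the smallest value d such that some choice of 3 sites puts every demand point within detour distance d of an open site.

Open {P1, P2, P4}.
  Farthest demand point is Z2 at detour distance 8 (to P4); all others are ≤ 8.
With {P1, P3, P4} the worst case is 8.
With {P1, P4, P5} the worst case is 8.
No size-3 selection achieves below 8.

8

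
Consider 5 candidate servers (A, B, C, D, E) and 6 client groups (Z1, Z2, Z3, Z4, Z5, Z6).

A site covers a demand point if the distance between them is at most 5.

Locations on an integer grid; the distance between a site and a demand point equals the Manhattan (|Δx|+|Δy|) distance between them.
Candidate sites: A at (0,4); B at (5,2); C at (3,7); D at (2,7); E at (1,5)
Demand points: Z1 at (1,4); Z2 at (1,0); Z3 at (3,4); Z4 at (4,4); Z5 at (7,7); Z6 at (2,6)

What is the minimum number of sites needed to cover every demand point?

Coverage sets (demand points within 5 of each site):
  A: {Z1, Z2, Z3, Z4, Z6}
  B: {Z3, Z4}
  C: {Z1, Z3, Z4, Z5, Z6}
  D: {Z1, Z3, Z4, Z5, Z6}
  E: {Z1, Z2, Z3, Z4, Z6}
No single site covers all 6 demand points.
But {A, C} covers everything, so the minimum is 2.

2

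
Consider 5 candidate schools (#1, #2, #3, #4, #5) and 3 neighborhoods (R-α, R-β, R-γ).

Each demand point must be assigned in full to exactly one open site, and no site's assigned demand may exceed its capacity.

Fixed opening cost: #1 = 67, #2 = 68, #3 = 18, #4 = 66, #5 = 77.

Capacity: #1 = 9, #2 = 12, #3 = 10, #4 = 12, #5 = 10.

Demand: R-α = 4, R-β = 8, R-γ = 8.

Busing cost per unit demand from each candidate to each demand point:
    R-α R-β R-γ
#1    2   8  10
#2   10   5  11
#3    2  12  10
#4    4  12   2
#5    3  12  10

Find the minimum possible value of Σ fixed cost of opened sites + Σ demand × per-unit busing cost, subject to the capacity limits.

206

Open {#2, #4}; cheapest assignment that respects the capacities:
  #2 (cap 12, load 8): R-β — cost 8×5 = 40
  #4 (cap 12, load 12): R-α, R-γ — cost 4×4 + 8×2 = 32
  Shipping 72, fixed 134 → total 206.
  Any other capacity-feasible assignment to {#2, #4} ships for at least 72.
Compare {#3, #4}: its best feasible assignment gives total 212.
Compare {#2, #3, #4}: its best feasible assignment gives total 216.
Every other set of open sites that can feasibly serve all demand totals ≥ 212 even under its best assignment. Minimum: 206.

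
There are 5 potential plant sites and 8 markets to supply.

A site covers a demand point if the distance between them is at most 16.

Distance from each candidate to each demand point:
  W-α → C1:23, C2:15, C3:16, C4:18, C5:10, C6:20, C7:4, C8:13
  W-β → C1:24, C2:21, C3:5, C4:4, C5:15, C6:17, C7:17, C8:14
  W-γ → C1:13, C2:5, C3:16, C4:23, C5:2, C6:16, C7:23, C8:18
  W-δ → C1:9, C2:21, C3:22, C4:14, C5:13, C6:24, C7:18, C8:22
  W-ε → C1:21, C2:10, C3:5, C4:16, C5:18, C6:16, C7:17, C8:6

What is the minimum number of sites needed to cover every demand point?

3

Coverage sets (demand points within 16 of each site):
  W-α: {C2, C3, C5, C7, C8}
  W-β: {C3, C4, C5, C8}
  W-γ: {C1, C2, C3, C5, C6}
  W-δ: {C1, C4, C5}
  W-ε: {C2, C3, C4, C6, C8}
No 2 sites suffice: every size-2 union leaves at least one demand point uncovered.
But {W-α, W-β, W-γ} covers everything, so the minimum is 3.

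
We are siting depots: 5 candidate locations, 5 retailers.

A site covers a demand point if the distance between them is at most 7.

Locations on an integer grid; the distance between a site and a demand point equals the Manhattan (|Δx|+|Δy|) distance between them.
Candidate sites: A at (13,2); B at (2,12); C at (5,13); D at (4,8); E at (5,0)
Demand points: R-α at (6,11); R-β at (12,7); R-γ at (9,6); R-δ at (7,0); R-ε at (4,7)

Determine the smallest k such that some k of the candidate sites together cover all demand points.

Coverage sets (demand points within 7 of each site):
  A: {R-β}
  B: {R-α, R-ε}
  C: {R-α, R-ε}
  D: {R-α, R-γ, R-ε}
  E: {R-δ}
No 2 sites suffice: every size-2 union leaves at least one demand point uncovered.
But {A, D, E} covers everything, so the minimum is 3.

3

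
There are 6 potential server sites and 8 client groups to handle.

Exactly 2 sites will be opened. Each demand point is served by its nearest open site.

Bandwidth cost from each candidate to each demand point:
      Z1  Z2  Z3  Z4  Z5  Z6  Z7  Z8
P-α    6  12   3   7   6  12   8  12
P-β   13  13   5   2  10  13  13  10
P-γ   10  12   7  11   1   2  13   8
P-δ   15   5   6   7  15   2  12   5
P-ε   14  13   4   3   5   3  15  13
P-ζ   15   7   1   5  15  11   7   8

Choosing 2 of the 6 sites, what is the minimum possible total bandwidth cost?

Open {P-γ, P-ζ}.
  Z1→P-γ 10, Z2→P-ζ 7, Z3→P-ζ 1, Z4→P-ζ 5, Z5→P-γ 1, Z6→P-γ 2, Z7→P-ζ 7, Z8→P-γ 8  ⇒ total 41.
Compare {P-α, P-δ}: total 42.
Compare {P-α, P-γ}: total 47.
No size-2 selection does better; minimum is 41.

41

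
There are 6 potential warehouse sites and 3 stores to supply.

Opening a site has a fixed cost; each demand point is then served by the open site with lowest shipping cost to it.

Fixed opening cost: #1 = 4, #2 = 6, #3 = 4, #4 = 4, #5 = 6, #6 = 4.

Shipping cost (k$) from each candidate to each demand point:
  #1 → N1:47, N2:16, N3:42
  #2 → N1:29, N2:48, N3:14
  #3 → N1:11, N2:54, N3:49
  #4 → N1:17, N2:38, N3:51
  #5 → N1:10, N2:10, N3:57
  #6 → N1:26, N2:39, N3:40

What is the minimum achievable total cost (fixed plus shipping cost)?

46

Open {#2, #5}: assign each demand point to its cheapest open site.
  N1→#5 10, N2→#5 10, N3→#2 14
  shipping cost 34, fixed 12 → total 46.
Compare {#1, #2, #5}: shipping cost 34 + fixed 16 = 50.
Compare {#2, #3, #5}: shipping cost 34 + fixed 16 = 50.
Compare {#2, #4, #5}: shipping cost 34 + fixed 16 = 50.
All other subsets cost ≥ 50. Minimum total cost: 46.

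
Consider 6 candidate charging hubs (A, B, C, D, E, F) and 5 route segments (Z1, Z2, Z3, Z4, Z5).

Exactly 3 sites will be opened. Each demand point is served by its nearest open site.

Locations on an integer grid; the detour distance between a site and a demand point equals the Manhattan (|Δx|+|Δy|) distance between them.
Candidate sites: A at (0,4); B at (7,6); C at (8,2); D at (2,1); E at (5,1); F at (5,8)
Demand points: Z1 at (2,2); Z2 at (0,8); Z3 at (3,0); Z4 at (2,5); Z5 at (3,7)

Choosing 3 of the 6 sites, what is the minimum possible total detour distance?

13

Open {A, D, F}.
  Z1→D 1, Z2→A 4, Z3→D 2, Z4→A 3, Z5→F 3  ⇒ total 13.
Compare {A, B, D}: total 15.
Compare {B, D, F}: total 15.
No size-3 selection does better; minimum is 13.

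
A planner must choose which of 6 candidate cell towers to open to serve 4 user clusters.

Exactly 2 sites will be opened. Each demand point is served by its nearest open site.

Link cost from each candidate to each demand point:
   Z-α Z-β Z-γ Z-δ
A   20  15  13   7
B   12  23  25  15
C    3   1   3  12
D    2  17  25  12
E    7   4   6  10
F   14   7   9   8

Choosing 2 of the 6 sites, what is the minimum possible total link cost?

14

Open {A, C}.
  Z-α→C 3, Z-β→C 1, Z-γ→C 3, Z-δ→A 7  ⇒ total 14.
Compare {C, F}: total 15.
Compare {C, E}: total 17.
No size-2 selection does better; minimum is 14.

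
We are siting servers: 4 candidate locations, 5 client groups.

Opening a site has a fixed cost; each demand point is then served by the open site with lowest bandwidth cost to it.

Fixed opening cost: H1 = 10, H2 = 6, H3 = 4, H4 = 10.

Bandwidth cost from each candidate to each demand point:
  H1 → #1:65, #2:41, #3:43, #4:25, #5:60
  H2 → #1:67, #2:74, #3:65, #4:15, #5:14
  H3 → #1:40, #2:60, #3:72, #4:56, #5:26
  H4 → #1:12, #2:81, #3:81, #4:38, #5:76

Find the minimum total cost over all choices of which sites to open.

151

Open {H1, H2, H4}: assign each demand point to its cheapest open site.
  #1→H4 12, #2→H1 41, #3→H1 43, #4→H2 15, #5→H2 14
  bandwidth cost 125, fixed 26 → total 151.
Compare {H1, H2, H3, H4}: bandwidth cost 125 + fixed 30 = 155.
Compare {H1, H3, H4}: bandwidth cost 147 + fixed 24 = 171.
Compare {H1, H2, H3}: bandwidth cost 153 + fixed 20 = 173.
All other subsets cost ≥ 155. Minimum total cost: 151.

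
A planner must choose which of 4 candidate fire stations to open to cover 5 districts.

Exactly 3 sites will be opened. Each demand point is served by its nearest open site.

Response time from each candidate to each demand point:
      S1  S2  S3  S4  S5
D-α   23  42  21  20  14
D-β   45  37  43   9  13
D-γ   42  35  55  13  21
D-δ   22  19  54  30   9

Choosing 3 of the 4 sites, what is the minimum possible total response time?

Open {D-α, D-β, D-δ}.
  S1→D-δ 22, S2→D-δ 19, S3→D-α 21, S4→D-β 9, S5→D-δ 9  ⇒ total 80.
Compare {D-α, D-γ, D-δ}: total 84.
Compare {D-α, D-β, D-γ}: total 101.
No size-3 selection does better; minimum is 80.

80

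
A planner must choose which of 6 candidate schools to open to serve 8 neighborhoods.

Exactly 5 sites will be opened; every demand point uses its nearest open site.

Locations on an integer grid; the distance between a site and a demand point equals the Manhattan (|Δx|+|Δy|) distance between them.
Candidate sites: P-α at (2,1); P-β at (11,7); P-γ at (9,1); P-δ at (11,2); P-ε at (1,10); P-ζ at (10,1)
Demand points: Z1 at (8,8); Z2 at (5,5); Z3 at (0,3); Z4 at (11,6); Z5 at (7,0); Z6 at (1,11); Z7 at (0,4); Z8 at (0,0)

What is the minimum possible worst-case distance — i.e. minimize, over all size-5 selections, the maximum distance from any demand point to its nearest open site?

Open {P-α, P-β, P-γ, P-δ, P-ε}.
  Farthest demand point is Z2 at distance 7 (to P-α); all others are ≤ 7.
With {P-α, P-β, P-γ, P-ε, P-ζ} the worst case is 7.
With {P-α, P-β, P-δ, P-ε, P-ζ} the worst case is 7.
No size-5 selection achieves below 7.

7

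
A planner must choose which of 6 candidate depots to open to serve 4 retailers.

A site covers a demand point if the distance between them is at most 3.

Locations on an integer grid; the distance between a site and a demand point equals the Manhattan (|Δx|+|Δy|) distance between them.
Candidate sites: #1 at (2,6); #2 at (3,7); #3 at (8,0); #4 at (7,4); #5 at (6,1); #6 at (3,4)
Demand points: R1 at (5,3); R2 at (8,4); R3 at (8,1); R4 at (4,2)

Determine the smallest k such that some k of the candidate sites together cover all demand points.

Coverage sets (demand points within 3 of each site):
  #1: {}
  #2: {}
  #3: {R3}
  #4: {R1, R2}
  #5: {R1, R3, R4}
  #6: {R1, R4}
No single site covers all 4 demand points.
But {#4, #5} covers everything, so the minimum is 2.

2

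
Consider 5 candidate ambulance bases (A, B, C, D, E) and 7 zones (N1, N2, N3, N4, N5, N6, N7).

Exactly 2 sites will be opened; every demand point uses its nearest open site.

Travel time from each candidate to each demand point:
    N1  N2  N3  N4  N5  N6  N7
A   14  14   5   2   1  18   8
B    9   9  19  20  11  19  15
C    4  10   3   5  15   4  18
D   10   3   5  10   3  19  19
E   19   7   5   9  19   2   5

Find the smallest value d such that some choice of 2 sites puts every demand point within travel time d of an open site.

Open {A, C}.
  Farthest demand point is N2 at travel time 10 (to C); all others are ≤ 10.
With {D, E} the worst case is 10.
With {B, E} the worst case is 11.
No size-2 selection achieves below 10.

10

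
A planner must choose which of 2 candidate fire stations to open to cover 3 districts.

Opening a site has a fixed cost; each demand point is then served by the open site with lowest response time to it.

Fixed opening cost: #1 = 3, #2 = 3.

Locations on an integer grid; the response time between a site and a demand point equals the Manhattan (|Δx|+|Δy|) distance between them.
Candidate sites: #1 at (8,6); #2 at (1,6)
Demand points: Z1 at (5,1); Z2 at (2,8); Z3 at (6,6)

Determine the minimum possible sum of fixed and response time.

19

Open {#1, #2}: assign each demand point to its cheapest open site.
  Z1→#1 8, Z2→#2 3, Z3→#1 2
  response time 13, fixed 6 → total 19.
Compare {#2}: response time 17 + fixed 3 = 20.
Compare {#1}: response time 18 + fixed 3 = 21.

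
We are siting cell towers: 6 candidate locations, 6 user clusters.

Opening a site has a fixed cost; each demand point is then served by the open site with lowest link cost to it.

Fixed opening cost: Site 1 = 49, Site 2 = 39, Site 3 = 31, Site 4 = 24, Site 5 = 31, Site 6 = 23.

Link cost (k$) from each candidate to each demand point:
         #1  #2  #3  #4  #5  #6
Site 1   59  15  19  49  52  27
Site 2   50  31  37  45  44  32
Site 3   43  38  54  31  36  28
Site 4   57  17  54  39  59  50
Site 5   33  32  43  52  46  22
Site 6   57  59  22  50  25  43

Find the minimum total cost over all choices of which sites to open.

Open {Site 4, Site 5, Site 6}: assign each demand point to its cheapest open site.
  #1→Site 5 33, #2→Site 4 17, #3→Site 6 22, #4→Site 4 39, #5→Site 6 25, #6→Site 5 22
  link cost 158, fixed 78 → total 236.
Compare {Site 5, Site 6}: link cost 184 + fixed 54 = 238.
Compare {Site 3, Site 6}: link cost 187 + fixed 54 = 241.
Compare {Site 3, Site 4, Site 6}: link cost 166 + fixed 78 = 244.
All other subsets cost ≥ 238. Minimum total cost: 236.

236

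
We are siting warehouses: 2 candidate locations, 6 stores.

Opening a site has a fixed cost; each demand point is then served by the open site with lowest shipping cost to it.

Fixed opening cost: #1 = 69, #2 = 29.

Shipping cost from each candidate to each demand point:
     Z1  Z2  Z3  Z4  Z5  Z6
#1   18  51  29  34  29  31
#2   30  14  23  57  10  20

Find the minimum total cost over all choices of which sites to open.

183

Open {#2}: assign each demand point to its cheapest open site.
  Z1→#2 30, Z2→#2 14, Z3→#2 23, Z4→#2 57, Z5→#2 10, Z6→#2 20
  shipping cost 154, fixed 29 → total 183.
Compare {#1, #2}: shipping cost 119 + fixed 98 = 217.
Compare {#1}: shipping cost 192 + fixed 69 = 261.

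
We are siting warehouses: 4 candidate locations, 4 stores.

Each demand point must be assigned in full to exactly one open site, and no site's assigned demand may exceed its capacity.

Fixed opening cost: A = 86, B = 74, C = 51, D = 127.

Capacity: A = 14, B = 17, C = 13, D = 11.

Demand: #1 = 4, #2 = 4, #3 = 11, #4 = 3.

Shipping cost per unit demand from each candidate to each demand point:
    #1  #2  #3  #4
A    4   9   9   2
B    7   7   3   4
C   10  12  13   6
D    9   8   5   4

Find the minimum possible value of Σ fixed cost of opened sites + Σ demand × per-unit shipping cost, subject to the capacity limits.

243

Open {A, B}; cheapest assignment that respects the capacities:
  A (cap 14, load 7): #1, #4 — cost 4×4 + 3×2 = 22
  B (cap 17, load 15): #2, #3 — cost 4×7 + 11×3 = 61
  Shipping 83, fixed 160 → total 243.
  Any other capacity-feasible assignment to {A, B} ships for at least 83.
Compare {B, C}: its best feasible assignment gives total 244.
Compare {A, B, C}: its best feasible assignment gives total 294.
Every other set of open sites that can feasibly serve all demand totals ≥ 244 even under its best assignment. Minimum: 243.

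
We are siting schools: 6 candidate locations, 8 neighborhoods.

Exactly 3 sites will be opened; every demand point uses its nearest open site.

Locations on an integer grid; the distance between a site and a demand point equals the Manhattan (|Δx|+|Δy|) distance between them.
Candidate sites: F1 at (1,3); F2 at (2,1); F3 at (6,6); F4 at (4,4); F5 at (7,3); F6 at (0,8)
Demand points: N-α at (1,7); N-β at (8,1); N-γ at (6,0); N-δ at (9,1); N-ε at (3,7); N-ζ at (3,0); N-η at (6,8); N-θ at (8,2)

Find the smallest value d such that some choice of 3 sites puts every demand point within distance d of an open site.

Open {F1, F3, F5}.
  Farthest demand point is N-ζ at distance 5 (to F1); all others are ≤ 5.
With {F1, F2, F5} the worst case is 6.
With {F1, F4, F5} the worst case is 6.
No size-3 selection achieves below 5.

5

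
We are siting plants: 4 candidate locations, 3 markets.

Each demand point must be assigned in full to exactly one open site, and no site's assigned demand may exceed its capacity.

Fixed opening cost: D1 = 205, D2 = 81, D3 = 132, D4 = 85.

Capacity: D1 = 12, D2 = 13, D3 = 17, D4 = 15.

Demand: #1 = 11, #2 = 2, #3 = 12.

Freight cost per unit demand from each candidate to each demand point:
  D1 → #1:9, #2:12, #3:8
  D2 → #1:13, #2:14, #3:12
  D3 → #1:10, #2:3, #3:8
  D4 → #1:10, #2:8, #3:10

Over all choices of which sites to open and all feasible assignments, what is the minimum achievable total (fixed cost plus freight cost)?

429

Open {D3, D4}; cheapest assignment that respects the capacities:
  D3 (cap 17, load 14): #2, #3 — cost 2×3 + 12×8 = 102
  D4 (cap 15, load 11): #1 — cost 11×10 = 110
  Shipping 212, fixed 217 → total 429.
  Any other capacity-feasible assignment to {D3, D4} ships for at least 212.
Compare {D2, D4}: its best feasible assignment gives total 436.
Compare {D2, D3}: its best feasible assignment gives total 458.
Every other set of open sites that can feasibly serve all demand totals ≥ 436 even under its best assignment. Minimum: 429.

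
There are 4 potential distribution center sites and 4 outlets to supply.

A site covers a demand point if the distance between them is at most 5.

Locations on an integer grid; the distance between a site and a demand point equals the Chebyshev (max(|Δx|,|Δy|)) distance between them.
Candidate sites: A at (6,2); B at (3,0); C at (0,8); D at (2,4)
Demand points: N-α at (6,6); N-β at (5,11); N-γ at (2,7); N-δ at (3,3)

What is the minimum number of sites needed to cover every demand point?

Coverage sets (demand points within 5 of each site):
  A: {N-α, N-γ, N-δ}
  B: {N-δ}
  C: {N-β, N-γ, N-δ}
  D: {N-α, N-γ, N-δ}
No single site covers all 4 demand points.
But {A, C} covers everything, so the minimum is 2.

2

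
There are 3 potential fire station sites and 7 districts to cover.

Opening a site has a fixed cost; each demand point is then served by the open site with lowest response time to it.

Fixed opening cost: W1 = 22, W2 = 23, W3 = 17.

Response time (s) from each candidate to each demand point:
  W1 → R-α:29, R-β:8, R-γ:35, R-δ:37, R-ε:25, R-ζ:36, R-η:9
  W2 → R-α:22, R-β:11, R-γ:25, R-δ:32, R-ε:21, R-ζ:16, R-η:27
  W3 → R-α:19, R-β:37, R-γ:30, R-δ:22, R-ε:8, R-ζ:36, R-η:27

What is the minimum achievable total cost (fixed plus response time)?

Open {W2, W3}: assign each demand point to its cheapest open site.
  R-α→W3 19, R-β→W2 11, R-γ→W2 25, R-δ→W3 22, R-ε→W3 8, R-ζ→W2 16, R-η→W2 27
  response time 128, fixed 40 → total 168.
Compare {W1, W2, W3}: response time 107 + fixed 62 = 169.
Compare {W1, W3}: response time 132 + fixed 39 = 171.
Compare {W2}: response time 154 + fixed 23 = 177.
All other subsets cost ≥ 169. Minimum total cost: 168.

168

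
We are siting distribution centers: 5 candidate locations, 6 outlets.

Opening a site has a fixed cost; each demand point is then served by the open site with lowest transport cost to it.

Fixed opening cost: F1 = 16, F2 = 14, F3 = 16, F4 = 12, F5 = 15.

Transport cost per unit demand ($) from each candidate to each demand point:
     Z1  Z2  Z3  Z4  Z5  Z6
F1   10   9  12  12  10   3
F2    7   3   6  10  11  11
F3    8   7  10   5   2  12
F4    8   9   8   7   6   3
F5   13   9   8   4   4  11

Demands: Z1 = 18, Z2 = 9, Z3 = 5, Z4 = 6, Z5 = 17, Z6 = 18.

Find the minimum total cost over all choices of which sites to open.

343

Open {F2, F3, F4}: assign each demand point to its cheapest open site.
  Z1→F2 18×7=126, Z2→F2 9×3=27, Z3→F2 5×6=30, Z4→F3 6×5=30, Z5→F3 17×2=34, Z6→F4 18×3=54
  transport cost 301, fixed 42 → total 343.
Compare {F1, F2, F3}: transport cost 301 + fixed 46 = 347.
Compare {F2, F3, F4, F5}: transport cost 295 + fixed 57 = 352.
Compare {F1, F2, F3, F5}: transport cost 295 + fixed 61 = 356.
All other subsets cost ≥ 347. Minimum total cost: 343.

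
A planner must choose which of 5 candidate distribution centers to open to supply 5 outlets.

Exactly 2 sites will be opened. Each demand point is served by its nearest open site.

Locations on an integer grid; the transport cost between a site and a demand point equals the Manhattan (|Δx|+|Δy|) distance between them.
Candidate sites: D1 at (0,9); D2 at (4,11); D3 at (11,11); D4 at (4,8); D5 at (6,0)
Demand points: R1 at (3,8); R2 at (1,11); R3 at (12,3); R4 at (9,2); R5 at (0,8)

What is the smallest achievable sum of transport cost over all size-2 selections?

Open {D1, D5}.
  R1→D1 4, R2→D1 3, R3→D5 9, R4→D5 5, R5→D1 1  ⇒ total 22.
Compare {D4, D5}: total 25.
Compare {D1, D3}: total 28.
No size-2 selection does better; minimum is 22.

22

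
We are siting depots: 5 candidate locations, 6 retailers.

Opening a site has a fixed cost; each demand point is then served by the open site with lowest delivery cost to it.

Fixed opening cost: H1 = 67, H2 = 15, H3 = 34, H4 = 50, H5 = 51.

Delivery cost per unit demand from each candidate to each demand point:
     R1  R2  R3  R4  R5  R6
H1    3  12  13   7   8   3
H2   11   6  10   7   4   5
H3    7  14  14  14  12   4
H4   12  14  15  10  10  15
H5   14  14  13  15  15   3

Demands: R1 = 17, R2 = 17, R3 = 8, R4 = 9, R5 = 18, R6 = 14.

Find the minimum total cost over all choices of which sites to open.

Open {H1, H2}: assign each demand point to its cheapest open site.
  R1→H1 17×3=51, R2→H2 17×6=102, R3→H2 8×10=80, R4→H1 9×7=63, R5→H2 18×4=72, R6→H1 14×3=42
  delivery cost 410, fixed 82 → total 492.
Compare {H1, H2, H3}: delivery cost 410 + fixed 116 = 526.
Compare {H2, H3}: delivery cost 492 + fixed 49 = 541.
Compare {H1, H2, H4}: delivery cost 410 + fixed 132 = 542.
All other subsets cost ≥ 526. Minimum total cost: 492.

492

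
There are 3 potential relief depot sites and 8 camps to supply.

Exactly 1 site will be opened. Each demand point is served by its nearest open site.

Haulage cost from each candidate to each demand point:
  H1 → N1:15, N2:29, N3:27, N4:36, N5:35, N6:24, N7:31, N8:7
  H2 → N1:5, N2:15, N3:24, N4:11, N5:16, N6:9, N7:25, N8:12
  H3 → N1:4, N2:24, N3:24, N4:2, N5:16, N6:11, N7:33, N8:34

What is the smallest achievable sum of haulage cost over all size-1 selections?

117

Open {H2}.
  N1→H2 5, N2→H2 15, N3→H2 24, N4→H2 11, N5→H2 16, N6→H2 9, N7→H2 25, N8→H2 12  ⇒ total 117.
Compare {H3}: total 148.
Compare {H1}: total 204.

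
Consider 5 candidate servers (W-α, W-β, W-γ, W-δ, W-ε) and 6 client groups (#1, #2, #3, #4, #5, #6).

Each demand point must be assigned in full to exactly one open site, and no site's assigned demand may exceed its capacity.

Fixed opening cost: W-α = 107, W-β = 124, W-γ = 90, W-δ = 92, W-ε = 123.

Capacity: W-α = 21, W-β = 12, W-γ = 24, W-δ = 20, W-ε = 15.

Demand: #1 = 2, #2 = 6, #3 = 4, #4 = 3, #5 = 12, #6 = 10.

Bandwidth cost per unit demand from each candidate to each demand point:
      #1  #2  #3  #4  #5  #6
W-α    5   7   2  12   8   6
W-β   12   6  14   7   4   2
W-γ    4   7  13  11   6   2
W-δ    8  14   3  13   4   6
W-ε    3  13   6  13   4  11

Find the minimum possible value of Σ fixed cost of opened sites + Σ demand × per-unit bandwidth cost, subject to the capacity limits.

Open {W-γ, W-δ}; cheapest assignment that respects the capacities:
  W-γ (cap 24, load 21): #1, #2, #4, #6 — cost 2×4 + 6×7 + 3×11 + 10×2 = 103
  W-δ (cap 20, load 16): #3, #5 — cost 4×3 + 12×4 = 60
  Shipping 163, fixed 182 → total 345.
  Any other capacity-feasible assignment to {W-γ, W-δ} ships for at least 163.
Compare {W-α, W-γ}: its best feasible assignment gives total 383.
Compare {W-α, W-δ}: its best feasible assignment gives total 407.
Every other set of open sites that can feasibly serve all demand totals ≥ 383 even under its best assignment. Minimum: 345.

345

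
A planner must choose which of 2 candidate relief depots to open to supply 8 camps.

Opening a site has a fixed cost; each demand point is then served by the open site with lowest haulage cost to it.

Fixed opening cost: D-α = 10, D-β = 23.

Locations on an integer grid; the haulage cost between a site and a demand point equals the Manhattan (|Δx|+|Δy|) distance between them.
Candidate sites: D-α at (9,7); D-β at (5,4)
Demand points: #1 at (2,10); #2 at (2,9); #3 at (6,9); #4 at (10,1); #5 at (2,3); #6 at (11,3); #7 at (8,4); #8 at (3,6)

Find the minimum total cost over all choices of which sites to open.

Open {D-α}: assign each demand point to its cheapest open site.
  #1→D-α 10, #2→D-α 9, #3→D-α 5, #4→D-α 7, #5→D-α 11, #6→D-α 6, #7→D-α 4, #8→D-α 7
  haulage cost 59, fixed 10 → total 69.
Compare {D-β}: haulage cost 49 + fixed 23 = 72.
Compare {D-α, D-β}: haulage cost 46 + fixed 33 = 79.

69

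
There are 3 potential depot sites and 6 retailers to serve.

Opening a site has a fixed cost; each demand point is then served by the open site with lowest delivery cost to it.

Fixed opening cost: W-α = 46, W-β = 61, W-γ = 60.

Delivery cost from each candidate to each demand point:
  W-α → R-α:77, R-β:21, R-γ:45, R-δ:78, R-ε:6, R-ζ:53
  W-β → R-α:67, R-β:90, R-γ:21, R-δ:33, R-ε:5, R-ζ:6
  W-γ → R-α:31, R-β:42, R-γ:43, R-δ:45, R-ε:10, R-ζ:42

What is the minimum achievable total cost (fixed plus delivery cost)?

Open {W-β, W-γ}: assign each demand point to its cheapest open site.
  R-α→W-γ 31, R-β→W-γ 42, R-γ→W-β 21, R-δ→W-β 33, R-ε→W-β 5, R-ζ→W-β 6
  delivery cost 138, fixed 121 → total 259.
Compare {W-α, W-β}: delivery cost 153 + fixed 107 = 260.
Compare {W-γ}: delivery cost 213 + fixed 60 = 273.
Compare {W-β}: delivery cost 222 + fixed 61 = 283.
All other subsets cost ≥ 260. Minimum total cost: 259.

259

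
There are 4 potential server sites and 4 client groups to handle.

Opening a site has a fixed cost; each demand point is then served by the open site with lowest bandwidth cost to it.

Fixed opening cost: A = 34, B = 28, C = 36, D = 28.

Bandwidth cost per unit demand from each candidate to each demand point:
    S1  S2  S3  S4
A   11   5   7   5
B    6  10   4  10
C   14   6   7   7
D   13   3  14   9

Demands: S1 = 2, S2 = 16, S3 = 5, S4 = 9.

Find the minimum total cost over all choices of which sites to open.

Open {A, D}: assign each demand point to its cheapest open site.
  S1→A 2×11=22, S2→D 16×3=48, S3→A 5×7=35, S4→A 9×5=45
  bandwidth cost 150, fixed 62 → total 212.
Compare {A, B, D}: bandwidth cost 125 + fixed 90 = 215.
Compare {A}: bandwidth cost 182 + fixed 34 = 216.
Compare {B, D}: bandwidth cost 161 + fixed 56 = 217.
All other subsets cost ≥ 215. Minimum total cost: 212.

212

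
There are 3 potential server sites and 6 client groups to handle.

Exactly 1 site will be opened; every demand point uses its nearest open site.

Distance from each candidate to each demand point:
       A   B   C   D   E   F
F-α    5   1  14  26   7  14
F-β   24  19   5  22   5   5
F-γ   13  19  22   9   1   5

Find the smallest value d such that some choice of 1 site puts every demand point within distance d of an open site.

22

Open {F-γ}.
  Farthest demand point is C at distance 22 (to F-γ); all others are ≤ 22.
With {F-β} the worst case is 24.
With {F-α} the worst case is 26.
No size-1 selection achieves below 22.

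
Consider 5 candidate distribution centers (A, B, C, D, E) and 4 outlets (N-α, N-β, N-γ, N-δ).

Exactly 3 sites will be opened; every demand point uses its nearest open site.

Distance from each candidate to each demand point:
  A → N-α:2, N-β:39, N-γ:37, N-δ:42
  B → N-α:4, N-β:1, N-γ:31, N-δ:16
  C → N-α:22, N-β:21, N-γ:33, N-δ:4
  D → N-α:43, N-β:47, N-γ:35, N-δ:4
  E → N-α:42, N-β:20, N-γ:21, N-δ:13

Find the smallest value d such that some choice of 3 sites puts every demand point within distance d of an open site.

21

Open {A, B, E}.
  Farthest demand point is N-γ at distance 21 (to E); all others are ≤ 21.
With {A, C, E} the worst case is 21.
With {A, D, E} the worst case is 21.
No size-3 selection achieves below 21.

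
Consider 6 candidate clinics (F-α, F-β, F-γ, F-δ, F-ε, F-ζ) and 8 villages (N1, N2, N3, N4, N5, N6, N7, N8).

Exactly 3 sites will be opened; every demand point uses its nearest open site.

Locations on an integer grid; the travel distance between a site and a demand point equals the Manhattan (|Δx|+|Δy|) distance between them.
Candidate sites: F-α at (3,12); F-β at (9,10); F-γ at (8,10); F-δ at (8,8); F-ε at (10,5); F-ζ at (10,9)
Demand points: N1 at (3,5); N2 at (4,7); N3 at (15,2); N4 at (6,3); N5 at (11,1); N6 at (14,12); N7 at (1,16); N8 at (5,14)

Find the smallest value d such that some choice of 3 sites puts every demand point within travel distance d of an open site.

8

Open {F-α, F-β, F-ε}.
  Farthest demand point is N3 at travel distance 8 (to F-ε); all others are ≤ 8.
With {F-α, F-γ, F-ε} the worst case is 8.
With {F-α, F-ε, F-ζ} the worst case is 8.
No size-3 selection achieves below 8.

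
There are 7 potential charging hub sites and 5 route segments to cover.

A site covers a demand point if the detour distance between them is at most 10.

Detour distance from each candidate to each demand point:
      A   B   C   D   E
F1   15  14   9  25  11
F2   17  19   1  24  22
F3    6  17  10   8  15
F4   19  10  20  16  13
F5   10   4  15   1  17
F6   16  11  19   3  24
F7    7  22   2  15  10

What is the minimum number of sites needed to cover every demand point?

Coverage sets (demand points within 10 of each site):
  F1: {C}
  F2: {C}
  F3: {A, C, D}
  F4: {B}
  F5: {A, B, D}
  F6: {D}
  F7: {A, C, E}
No single site covers all 5 demand points.
But {F5, F7} covers everything, so the minimum is 2.

2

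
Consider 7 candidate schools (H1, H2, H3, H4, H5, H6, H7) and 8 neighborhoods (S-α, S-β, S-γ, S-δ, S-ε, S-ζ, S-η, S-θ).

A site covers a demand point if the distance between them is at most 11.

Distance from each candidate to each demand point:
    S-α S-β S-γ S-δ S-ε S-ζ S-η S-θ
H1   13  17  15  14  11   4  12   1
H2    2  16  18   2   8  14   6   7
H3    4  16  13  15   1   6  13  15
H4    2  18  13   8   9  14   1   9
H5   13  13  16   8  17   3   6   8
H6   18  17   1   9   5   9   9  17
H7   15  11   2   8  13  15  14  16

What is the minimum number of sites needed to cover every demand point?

Coverage sets (demand points within 11 of each site):
  H1: {S-ε, S-ζ, S-θ}
  H2: {S-α, S-δ, S-ε, S-η, S-θ}
  H3: {S-α, S-ε, S-ζ}
  H4: {S-α, S-δ, S-ε, S-η, S-θ}
  H5: {S-δ, S-ζ, S-η, S-θ}
  H6: {S-γ, S-δ, S-ε, S-ζ, S-η}
  H7: {S-β, S-γ, S-δ}
No 2 sites suffice: every size-2 union leaves at least one demand point uncovered.
But {H1, H2, H7} covers everything, so the minimum is 3.

3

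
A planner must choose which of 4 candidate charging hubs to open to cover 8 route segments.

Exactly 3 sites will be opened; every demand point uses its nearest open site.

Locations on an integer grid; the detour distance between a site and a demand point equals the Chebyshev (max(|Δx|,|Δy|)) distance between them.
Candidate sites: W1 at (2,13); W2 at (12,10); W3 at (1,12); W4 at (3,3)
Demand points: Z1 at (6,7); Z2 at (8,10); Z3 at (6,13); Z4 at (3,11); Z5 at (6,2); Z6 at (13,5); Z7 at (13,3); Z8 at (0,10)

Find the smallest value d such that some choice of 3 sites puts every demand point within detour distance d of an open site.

7

Open {W1, W2, W4}.
  Farthest demand point is Z7 at detour distance 7 (to W2); all others are ≤ 7.
With {W2, W3, W4} the worst case is 7.
With {W1, W2, W3} the worst case is 8.
No size-3 selection achieves below 7.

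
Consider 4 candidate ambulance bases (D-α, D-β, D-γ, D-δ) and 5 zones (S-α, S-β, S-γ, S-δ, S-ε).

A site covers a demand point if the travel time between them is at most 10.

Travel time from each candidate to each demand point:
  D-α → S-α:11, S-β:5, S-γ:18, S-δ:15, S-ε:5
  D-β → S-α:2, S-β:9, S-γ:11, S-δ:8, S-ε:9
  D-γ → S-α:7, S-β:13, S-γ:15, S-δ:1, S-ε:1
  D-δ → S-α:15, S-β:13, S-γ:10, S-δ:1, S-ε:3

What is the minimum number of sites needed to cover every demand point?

2

Coverage sets (demand points within 10 of each site):
  D-α: {S-β, S-ε}
  D-β: {S-α, S-β, S-δ, S-ε}
  D-γ: {S-α, S-δ, S-ε}
  D-δ: {S-γ, S-δ, S-ε}
No single site covers all 5 demand points.
But {D-β, D-δ} covers everything, so the minimum is 2.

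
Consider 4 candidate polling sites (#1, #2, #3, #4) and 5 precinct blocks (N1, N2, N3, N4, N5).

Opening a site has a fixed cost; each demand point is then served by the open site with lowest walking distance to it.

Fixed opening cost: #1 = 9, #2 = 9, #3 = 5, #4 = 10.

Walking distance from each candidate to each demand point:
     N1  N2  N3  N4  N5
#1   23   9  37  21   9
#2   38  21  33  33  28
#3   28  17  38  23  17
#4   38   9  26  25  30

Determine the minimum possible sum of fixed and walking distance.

107

Open {#1, #4}: assign each demand point to its cheapest open site.
  N1→#1 23, N2→#1 9, N3→#4 26, N4→#1 21, N5→#1 9
  walking distance 88, fixed 19 → total 107.
Compare {#1}: walking distance 99 + fixed 9 = 108.
Compare {#1, #3, #4}: walking distance 88 + fixed 24 = 112.
Compare {#1, #2}: walking distance 95 + fixed 18 = 113.
All other subsets cost ≥ 108. Minimum total cost: 107.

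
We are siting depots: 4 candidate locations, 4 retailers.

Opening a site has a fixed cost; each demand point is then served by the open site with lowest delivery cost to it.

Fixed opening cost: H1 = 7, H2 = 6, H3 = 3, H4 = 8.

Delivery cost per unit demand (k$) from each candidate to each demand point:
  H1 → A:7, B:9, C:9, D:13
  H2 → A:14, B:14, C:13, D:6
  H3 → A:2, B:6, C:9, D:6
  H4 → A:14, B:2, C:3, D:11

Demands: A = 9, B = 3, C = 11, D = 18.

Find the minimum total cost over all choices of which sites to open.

Open {H3, H4}: assign each demand point to its cheapest open site.
  A→H3 9×2=18, B→H4 3×2=6, C→H4 11×3=33, D→H3 18×6=108
  delivery cost 165, fixed 11 → total 176.
Compare {H2, H3, H4}: delivery cost 165 + fixed 17 = 182.
Compare {H1, H3, H4}: delivery cost 165 + fixed 18 = 183.
Compare {H1, H2, H3, H4}: delivery cost 165 + fixed 24 = 189.
All other subsets cost ≥ 182. Minimum total cost: 176.

176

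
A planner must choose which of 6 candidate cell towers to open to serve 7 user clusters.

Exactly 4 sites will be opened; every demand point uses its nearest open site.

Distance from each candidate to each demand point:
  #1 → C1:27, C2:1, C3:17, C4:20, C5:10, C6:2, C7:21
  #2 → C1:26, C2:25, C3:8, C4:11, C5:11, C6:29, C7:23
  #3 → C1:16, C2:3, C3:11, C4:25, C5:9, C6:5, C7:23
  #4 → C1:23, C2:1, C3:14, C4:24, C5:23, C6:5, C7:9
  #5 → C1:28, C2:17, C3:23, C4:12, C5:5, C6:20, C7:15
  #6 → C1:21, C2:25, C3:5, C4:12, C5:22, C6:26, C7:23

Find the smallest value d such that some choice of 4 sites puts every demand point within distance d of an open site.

Open {#1, #2, #3, #4}.
  Farthest demand point is C1 at distance 16 (to #3); all others are ≤ 16.
With {#1, #2, #3, #5} the worst case is 16.
With {#1, #3, #4, #5} the worst case is 16.
No size-4 selection achieves below 16.

16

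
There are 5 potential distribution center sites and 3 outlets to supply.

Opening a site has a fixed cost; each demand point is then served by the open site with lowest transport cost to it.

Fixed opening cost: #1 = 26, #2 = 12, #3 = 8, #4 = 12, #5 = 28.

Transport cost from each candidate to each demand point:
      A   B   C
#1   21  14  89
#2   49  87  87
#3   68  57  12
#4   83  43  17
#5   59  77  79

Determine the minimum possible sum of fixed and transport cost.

Open {#1, #3}: assign each demand point to its cheapest open site.
  A→#1 21, B→#1 14, C→#3 12
  transport cost 47, fixed 34 → total 81.
Compare {#1, #4}: transport cost 52 + fixed 38 = 90.
Compare {#1, #2, #3}: transport cost 47 + fixed 46 = 93.
Compare {#1, #3, #4}: transport cost 47 + fixed 46 = 93.
All other subsets cost ≥ 90. Minimum total cost: 81.

81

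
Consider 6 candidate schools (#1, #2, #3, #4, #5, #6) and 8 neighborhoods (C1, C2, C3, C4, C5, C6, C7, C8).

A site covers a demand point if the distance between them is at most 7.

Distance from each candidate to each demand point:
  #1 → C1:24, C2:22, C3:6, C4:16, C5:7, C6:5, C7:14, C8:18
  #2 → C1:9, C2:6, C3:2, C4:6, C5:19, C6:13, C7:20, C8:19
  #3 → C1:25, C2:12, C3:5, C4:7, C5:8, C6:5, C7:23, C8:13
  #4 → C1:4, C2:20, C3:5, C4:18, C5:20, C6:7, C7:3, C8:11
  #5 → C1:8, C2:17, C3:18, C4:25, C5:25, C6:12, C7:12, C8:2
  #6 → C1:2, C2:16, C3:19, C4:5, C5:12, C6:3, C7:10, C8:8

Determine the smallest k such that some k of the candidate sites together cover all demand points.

Coverage sets (demand points within 7 of each site):
  #1: {C3, C5, C6}
  #2: {C2, C3, C4}
  #3: {C3, C4, C6}
  #4: {C1, C3, C6, C7}
  #5: {C8}
  #6: {C1, C4, C6}
No 3 sites suffice: every size-3 union leaves at least one demand point uncovered.
But {#1, #2, #4, #5} covers everything, so the minimum is 4.

4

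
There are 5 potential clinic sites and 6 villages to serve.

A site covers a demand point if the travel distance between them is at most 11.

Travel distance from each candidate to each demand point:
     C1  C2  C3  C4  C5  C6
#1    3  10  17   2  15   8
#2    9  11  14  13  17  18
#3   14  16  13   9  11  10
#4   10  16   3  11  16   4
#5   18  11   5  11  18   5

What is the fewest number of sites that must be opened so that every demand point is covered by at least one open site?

3

Coverage sets (demand points within 11 of each site):
  #1: {C1, C2, C4, C6}
  #2: {C1, C2}
  #3: {C4, C5, C6}
  #4: {C1, C3, C4, C6}
  #5: {C2, C3, C4, C6}
No 2 sites suffice: every size-2 union leaves at least one demand point uncovered.
But {#1, #3, #4} covers everything, so the minimum is 3.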